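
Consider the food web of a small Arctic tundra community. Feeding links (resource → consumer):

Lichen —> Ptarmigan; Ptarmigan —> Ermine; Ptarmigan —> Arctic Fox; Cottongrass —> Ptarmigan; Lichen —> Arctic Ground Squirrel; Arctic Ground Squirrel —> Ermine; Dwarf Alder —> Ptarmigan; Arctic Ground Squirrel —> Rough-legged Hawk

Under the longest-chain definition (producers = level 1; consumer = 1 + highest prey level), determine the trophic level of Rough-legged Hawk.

Lichen is a producer → level 1.
Arctic Ground Squirrel eats Lichen → level 2.
Rough-legged Hawk eats Arctic Ground Squirrel → level 3.

Trophic level 3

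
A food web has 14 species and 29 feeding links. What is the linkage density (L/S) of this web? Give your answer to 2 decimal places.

There are L = 29 links among S = 14 species.
L/S = 29/14 = 2.0714 ≈ 2.07.

L/S = 2.07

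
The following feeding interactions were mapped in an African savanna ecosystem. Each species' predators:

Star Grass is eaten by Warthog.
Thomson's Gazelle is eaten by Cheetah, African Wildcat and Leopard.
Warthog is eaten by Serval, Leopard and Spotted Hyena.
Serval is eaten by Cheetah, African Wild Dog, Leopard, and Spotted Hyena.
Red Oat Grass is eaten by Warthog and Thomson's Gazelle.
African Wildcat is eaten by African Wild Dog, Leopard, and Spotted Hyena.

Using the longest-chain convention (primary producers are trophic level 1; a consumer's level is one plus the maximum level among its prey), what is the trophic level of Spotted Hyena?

Star Grass is a producer → level 1.
Warthog eats Star Grass (level 1); other prey at levels: Red Oat Grass 1 → level 2.
Serval eats Warthog → level 3.
Spotted Hyena eats Serval (level 3); other prey at levels: Warthog 2, African Wildcat 3 → level 4.

Trophic level 4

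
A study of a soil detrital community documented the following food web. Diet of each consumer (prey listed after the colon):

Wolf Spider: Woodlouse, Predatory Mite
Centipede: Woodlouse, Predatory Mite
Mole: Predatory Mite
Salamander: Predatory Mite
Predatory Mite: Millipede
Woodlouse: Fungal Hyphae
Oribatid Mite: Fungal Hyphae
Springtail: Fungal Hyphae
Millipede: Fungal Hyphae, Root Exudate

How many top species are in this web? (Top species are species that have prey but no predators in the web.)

Top species (has prey, but nothing eats it): Oribatid Mite, Springtail, Centipede, Mole, Wolf Spider, Salamander.
Count: 6.

6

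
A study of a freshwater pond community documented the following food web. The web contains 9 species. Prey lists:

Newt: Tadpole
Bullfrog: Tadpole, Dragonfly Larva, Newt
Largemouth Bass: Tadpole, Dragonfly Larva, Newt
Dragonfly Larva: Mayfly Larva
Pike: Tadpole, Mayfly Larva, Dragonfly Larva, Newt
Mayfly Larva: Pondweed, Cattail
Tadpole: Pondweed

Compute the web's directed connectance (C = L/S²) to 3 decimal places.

C = 0.185

The web has S = 9 species and L = 15 feeding links.
C = L / S² = 15 / 81 = 0.1852 ≈ 0.185.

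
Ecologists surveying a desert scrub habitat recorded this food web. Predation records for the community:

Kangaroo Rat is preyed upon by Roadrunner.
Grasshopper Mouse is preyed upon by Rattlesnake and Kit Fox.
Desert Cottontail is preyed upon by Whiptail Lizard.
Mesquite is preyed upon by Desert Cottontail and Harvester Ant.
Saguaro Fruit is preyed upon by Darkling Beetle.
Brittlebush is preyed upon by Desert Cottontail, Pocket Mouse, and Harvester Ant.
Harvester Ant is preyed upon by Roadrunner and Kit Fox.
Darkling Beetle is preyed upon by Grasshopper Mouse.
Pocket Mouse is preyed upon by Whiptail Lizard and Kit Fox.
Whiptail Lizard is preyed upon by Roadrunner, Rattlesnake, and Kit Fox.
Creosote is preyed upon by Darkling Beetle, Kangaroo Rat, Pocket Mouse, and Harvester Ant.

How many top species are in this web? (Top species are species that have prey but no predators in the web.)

3

Top species (has prey, but nothing eats it): Rattlesnake, Kit Fox, Roadrunner.
Count: 3.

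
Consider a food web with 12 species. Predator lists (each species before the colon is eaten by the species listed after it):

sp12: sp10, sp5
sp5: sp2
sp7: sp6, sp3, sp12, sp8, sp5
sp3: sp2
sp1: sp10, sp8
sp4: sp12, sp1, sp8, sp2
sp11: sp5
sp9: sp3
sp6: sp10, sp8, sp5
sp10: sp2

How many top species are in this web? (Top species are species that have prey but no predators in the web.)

Top species (has prey, but nothing eats it): sp8, sp2.
Count: 2.

2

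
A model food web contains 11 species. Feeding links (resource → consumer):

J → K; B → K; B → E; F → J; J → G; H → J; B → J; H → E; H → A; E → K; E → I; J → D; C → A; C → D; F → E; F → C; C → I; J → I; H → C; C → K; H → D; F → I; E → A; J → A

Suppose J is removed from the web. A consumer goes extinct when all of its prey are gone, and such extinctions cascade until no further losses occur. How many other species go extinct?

Remove J.
Round 1: G (all prey gone) → extinct.
No further losses. Total secondary extinctions: 1.

1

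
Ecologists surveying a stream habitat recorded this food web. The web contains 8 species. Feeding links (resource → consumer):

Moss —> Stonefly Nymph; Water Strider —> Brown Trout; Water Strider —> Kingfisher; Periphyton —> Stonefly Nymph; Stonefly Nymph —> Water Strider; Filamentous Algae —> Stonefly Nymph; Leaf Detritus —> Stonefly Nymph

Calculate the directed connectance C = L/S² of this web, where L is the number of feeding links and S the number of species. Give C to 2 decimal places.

C = 0.11

The web has S = 8 species and L = 7 feeding links.
C = L / S² = 7 / 64 = 0.1094 ≈ 0.11.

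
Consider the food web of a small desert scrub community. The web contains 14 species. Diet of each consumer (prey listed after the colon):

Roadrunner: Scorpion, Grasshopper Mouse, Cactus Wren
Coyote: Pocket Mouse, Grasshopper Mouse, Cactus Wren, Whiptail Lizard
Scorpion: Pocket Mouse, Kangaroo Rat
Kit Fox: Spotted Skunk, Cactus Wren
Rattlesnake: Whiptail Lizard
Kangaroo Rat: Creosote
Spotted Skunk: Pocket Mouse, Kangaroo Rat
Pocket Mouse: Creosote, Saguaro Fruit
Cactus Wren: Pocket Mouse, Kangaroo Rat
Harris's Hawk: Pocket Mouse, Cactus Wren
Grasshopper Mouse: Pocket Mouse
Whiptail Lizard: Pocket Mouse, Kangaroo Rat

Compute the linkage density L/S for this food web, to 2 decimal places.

There are L = 24 links among S = 14 species.
L/S = 24/14 = 1.7143 ≈ 1.71.

L/S = 1.71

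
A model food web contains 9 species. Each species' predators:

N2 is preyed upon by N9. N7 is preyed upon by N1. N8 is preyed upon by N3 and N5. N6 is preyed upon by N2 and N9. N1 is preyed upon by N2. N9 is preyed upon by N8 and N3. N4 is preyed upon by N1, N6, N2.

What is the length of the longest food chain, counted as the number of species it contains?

One longest chain: N4 → N6 → N2 → N9 → N8 → N3.
It has 6 species and 5 links.

6 species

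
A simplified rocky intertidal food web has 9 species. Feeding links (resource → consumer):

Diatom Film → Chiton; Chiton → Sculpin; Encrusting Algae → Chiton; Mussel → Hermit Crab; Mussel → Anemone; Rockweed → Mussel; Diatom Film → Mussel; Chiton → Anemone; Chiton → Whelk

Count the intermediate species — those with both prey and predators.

Intermediate species (has both prey and predators): Chiton, Mussel.
Count: 2.

2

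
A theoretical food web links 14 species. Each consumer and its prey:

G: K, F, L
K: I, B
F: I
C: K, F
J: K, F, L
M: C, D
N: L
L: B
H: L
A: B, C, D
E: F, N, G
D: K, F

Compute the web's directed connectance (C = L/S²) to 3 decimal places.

The web has S = 14 species and L = 24 feeding links.
C = L / S² = 24 / 196 = 0.1224 ≈ 0.122.

C = 0.122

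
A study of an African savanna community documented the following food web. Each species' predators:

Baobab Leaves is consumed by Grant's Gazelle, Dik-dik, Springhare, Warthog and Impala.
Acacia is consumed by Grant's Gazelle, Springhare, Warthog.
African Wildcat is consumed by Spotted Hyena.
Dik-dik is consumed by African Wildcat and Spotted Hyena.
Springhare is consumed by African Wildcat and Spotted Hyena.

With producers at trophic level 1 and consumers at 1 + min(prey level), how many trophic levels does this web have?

Producers (level 1): Baobab Leaves, Acacia.
Following each consumer down to its lowest-level prey: Baobab Leaves → Springhare → African Wildcat (levels 1 through 3).
All prey of African Wildcat (Springhare 2, Dik-dik 2) are at level 2 or above, so African Wildcat is at level 1 + 2 = 3.
Every consumer has at least one prey at level 2 or below, so none exceeds level 3.

3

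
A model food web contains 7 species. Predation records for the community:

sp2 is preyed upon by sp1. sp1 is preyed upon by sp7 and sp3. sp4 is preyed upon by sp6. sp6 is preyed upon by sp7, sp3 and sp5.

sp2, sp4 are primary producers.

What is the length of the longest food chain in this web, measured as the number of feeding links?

2 links

One longest chain: sp2 → sp1 → sp7.
It has 3 species and 2 links.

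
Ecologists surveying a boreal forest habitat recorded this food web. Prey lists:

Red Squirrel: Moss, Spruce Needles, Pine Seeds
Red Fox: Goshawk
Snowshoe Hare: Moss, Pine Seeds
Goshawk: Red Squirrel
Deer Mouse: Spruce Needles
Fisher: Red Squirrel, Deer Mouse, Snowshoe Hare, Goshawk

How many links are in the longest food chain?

3 links

One longest chain: Moss → Red Squirrel → Goshawk → Fisher.
It has 4 species and 3 links.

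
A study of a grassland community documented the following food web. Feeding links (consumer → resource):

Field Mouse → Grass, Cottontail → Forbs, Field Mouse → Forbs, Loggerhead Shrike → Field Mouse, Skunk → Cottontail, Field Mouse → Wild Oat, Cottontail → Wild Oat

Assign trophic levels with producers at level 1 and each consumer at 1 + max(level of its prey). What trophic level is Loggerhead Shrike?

Grass is a producer → level 1.
Field Mouse eats Grass (level 1); other prey at levels: Wild Oat 1, Forbs 1 → level 2.
Loggerhead Shrike eats Field Mouse → level 3.

Trophic level 3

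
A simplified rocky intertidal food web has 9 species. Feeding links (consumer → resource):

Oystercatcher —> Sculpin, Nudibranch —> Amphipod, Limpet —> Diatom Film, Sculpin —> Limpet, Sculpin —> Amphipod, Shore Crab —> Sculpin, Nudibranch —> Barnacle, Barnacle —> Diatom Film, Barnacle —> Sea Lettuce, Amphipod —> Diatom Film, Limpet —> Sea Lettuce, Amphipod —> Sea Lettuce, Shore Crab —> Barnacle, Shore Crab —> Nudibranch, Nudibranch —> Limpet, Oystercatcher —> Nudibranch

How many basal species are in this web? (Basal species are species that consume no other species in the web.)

Basal species (no prey listed): Sea Lettuce, Diatom Film.
Count: 2.

2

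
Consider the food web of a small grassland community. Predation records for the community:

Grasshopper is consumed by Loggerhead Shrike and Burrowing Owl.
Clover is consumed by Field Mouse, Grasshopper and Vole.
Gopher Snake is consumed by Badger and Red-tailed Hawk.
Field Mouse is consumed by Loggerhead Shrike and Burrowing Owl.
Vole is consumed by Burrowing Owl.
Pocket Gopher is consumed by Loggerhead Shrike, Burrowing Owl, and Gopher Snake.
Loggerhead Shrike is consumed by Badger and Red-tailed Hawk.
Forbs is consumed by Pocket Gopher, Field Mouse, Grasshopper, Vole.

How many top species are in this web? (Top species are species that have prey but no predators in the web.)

Top species (has prey, but nothing eats it): Burrowing Owl, Badger, Red-tailed Hawk.
Count: 3.

3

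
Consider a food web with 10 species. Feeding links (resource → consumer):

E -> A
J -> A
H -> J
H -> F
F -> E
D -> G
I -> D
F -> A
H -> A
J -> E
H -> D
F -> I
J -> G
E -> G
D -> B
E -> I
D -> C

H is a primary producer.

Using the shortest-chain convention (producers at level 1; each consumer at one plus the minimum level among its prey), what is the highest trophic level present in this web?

Producers (level 1): H.
Following each consumer down to its lowest-level prey: H → J → G (levels 1 through 3).
All prey of G (J 2, D 2, E 3) are at level 2 or above, so G is at level 1 + 2 = 3.
Every consumer has at least one prey at level 2 or below, so none exceeds level 3.

3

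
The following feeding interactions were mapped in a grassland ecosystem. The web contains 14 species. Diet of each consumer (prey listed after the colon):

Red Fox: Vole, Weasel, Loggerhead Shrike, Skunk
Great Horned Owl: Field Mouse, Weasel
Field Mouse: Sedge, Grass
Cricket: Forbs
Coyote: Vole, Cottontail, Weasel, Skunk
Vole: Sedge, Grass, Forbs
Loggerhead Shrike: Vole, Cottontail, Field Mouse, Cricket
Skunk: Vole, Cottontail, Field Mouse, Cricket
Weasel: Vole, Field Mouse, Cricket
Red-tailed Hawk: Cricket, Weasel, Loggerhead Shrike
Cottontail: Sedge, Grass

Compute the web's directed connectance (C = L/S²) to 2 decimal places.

The web has S = 14 species and L = 32 feeding links.
C = L / S² = 32 / 196 = 0.1633 ≈ 0.16.

C = 0.16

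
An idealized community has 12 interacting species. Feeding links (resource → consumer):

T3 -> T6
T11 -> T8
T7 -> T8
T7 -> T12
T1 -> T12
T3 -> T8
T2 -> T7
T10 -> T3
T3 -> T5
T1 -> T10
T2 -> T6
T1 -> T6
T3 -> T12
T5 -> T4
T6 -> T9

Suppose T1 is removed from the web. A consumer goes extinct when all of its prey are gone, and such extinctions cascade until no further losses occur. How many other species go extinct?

4

Remove T1.
Round 1: T10 (all prey gone) → extinct.
Round 2: T3 (all prey gone) → extinct.
Round 3: T5 (all prey gone) → extinct.
Round 4: T4 (all prey gone) → extinct.
No further losses. Total secondary extinctions: 4.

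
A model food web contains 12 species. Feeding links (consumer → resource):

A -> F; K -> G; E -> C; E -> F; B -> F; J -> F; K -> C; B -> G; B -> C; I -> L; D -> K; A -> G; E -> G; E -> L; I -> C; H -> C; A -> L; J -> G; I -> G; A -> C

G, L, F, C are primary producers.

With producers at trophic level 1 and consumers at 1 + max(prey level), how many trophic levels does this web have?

Producers (level 1): G, L, F, C.
G → K → D gives D level 3.
No species has a prey at level 3, so no species reaches level 4.

3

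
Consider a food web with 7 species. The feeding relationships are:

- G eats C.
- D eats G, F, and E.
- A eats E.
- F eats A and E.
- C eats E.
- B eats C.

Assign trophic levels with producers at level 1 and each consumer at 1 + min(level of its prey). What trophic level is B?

Trophic level 3

E is a producer → level 1.
C eats E → level 2.
B eats C → level 3.
No prey of B is below level 2, so 3 is the minimum.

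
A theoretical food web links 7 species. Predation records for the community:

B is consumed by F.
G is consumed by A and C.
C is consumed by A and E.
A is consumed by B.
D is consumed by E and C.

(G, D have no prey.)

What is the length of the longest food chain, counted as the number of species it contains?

5 species

One longest chain: G → C → A → B → F.
It has 5 species and 4 links.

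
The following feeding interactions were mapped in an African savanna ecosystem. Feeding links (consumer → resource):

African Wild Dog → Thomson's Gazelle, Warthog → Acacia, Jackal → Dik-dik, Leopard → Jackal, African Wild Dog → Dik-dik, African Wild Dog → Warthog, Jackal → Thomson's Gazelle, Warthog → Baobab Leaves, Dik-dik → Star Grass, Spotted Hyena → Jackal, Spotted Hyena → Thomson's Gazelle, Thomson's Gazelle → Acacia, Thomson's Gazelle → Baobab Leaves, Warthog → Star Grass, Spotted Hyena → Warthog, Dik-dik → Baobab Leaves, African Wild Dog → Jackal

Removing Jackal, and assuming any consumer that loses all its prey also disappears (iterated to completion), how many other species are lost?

Remove Jackal.
Round 1: Leopard (all prey gone) → extinct.
No further losses. Total secondary extinctions: 1.

1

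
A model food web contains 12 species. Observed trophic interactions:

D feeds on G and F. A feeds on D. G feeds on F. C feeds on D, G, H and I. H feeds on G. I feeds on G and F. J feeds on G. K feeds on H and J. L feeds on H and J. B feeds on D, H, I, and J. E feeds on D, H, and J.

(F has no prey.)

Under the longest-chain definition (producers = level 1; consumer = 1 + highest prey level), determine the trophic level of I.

Trophic level 3

F is a producer → level 1.
G eats F → level 2.
I eats G (level 2); other prey at levels: F 1 → level 3.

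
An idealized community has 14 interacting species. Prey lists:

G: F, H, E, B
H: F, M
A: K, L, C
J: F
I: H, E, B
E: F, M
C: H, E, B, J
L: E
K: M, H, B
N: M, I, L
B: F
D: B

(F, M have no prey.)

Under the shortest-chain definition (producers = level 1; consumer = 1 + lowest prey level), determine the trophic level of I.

Trophic level 3

F is a producer → level 1.
H eats F → level 2.
I eats H → level 3.
No prey of I is below level 2, so 3 is the minimum.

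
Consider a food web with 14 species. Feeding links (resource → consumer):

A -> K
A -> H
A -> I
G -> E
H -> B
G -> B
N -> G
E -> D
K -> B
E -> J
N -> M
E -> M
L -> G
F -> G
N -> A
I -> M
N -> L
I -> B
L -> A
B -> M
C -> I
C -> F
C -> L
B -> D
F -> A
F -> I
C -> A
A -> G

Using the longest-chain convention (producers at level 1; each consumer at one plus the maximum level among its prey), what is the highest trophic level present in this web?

6

Producers (level 1): N, C.
N → L → A → G → E → M gives M level 6.
No species has a prey at level 6, so no species reaches level 7.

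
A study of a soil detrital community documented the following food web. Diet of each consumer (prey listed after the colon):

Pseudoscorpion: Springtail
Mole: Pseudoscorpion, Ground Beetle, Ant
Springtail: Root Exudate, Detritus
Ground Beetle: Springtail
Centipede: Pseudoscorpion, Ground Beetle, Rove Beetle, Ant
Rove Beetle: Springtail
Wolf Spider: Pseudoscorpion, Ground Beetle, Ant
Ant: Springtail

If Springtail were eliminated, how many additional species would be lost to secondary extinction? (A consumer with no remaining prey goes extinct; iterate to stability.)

7

Remove Springtail.
Round 1: Pseudoscorpion (all prey gone), Ground Beetle (all prey gone), Rove Beetle (all prey gone), Ant (all prey gone) → extinct.
Round 2: Centipede (all prey gone), Mole (all prey gone), Wolf Spider (all prey gone) → extinct.
No further losses. Total secondary extinctions: 7.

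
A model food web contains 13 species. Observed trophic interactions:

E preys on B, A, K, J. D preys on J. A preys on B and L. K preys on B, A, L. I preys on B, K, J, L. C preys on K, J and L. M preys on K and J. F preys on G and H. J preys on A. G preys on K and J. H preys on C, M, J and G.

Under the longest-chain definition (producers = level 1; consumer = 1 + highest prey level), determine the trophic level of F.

Trophic level 6

L is a producer → level 1.
A eats L (level 1); other prey at levels: B 1 → level 2.
J eats A → level 3.
G eats J (level 3); other prey at levels: K 3 → level 4.
H eats G (level 4); other prey at levels: J 3, M 4, C 4 → level 5.
F eats H (level 5); other prey at levels: G 4 → level 6.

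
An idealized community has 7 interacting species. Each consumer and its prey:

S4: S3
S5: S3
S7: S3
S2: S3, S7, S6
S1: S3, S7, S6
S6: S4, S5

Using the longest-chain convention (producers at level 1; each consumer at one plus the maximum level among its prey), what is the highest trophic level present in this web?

Producers (level 1): S3.
S3 → S4 → S6 → S1 gives S1 level 4.
No species has a prey at level 4, so no species reaches level 5.

4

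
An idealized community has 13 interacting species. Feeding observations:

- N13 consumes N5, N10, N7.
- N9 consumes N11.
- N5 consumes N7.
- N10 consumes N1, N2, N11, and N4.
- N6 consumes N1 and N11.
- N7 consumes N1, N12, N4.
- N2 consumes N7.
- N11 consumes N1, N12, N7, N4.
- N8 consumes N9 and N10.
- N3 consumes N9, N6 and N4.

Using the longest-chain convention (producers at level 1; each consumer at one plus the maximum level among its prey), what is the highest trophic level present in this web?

Producers (level 1): N4, N1, N12.
N4 → N7 → N2 → N10 → N8 gives N8 level 5.
No species has a prey at level 5, so no species reaches level 6.

5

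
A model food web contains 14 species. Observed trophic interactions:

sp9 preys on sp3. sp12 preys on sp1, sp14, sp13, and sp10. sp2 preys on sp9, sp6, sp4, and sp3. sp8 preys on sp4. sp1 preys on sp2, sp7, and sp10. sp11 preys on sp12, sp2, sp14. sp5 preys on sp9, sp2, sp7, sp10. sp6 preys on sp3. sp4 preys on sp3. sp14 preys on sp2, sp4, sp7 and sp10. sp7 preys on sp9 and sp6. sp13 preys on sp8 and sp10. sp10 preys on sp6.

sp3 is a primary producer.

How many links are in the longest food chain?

5 links

One longest chain: sp3 → sp6 → sp10 → sp13 → sp12 → sp11.
It has 6 species and 5 links.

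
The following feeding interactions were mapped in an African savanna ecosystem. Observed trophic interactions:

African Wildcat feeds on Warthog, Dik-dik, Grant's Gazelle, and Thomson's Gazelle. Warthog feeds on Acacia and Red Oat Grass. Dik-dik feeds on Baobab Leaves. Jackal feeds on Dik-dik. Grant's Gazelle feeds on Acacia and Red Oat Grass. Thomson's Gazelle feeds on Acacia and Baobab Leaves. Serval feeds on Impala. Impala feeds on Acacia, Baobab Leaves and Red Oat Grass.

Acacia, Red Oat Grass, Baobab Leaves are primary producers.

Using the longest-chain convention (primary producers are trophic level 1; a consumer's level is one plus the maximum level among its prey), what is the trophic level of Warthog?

Acacia is a producer → level 1.
Warthog eats Acacia (level 1); other prey at levels: Red Oat Grass 1 → level 2.

Trophic level 2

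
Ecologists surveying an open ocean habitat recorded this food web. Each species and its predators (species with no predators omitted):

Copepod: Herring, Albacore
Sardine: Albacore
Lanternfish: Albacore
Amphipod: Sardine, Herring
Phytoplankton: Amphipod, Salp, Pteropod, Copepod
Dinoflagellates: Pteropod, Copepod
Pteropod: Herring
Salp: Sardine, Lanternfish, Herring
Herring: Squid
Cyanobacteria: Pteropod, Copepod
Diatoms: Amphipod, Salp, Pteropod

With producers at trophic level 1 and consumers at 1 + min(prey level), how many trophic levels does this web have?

4

Producers (level 1): Dinoflagellates, Diatoms, Phytoplankton, Cyanobacteria.
Following each consumer down to its lowest-level prey: Diatoms → Amphipod → Herring → Squid (levels 1 through 4).
All prey of Squid (Herring 3) are at level 3 or above, so Squid is at level 1 + 3 = 4.
Every consumer has at least one prey at level 3 or below, so none exceeds level 4.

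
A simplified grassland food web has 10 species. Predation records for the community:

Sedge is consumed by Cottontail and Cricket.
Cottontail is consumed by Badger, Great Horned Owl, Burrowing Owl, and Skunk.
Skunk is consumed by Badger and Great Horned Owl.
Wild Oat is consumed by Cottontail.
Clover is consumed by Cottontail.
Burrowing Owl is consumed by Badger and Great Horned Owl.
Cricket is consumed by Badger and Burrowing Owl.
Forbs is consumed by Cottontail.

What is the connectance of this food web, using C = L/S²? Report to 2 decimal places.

C = 0.15

The web has S = 10 species and L = 15 feeding links.
C = L / S² = 15 / 100 = 0.1500 ≈ 0.15.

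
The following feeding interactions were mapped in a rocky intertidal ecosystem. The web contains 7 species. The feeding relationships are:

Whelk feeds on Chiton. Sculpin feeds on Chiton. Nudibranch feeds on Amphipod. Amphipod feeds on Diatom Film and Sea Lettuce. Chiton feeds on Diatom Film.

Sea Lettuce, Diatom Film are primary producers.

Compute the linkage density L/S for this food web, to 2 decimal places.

There are L = 6 links among S = 7 species.
L/S = 6/7 = 0.8571 ≈ 0.86.

L/S = 0.86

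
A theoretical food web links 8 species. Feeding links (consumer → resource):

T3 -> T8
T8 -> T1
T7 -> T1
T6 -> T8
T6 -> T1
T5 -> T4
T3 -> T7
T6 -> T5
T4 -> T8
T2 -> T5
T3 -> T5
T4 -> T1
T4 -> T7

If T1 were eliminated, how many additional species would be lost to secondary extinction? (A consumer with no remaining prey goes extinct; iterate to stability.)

7

Remove T1.
Round 1: T8 (all prey gone), T7 (all prey gone) → extinct.
Round 2: T4 (all prey gone) → extinct.
Round 3: T5 (all prey gone) → extinct.
Round 4: T6 (all prey gone), T2 (all prey gone), T3 (all prey gone) → extinct.
No further losses. Total secondary extinctions: 7.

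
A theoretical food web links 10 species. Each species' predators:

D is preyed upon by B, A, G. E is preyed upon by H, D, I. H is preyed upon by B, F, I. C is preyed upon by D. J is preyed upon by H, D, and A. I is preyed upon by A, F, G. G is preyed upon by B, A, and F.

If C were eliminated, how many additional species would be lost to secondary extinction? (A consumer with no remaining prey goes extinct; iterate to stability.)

0

Remove C.
Every predator of it retains at least one other prey: D still has E, J.
No consumer loses all prey, so no secondary extinctions occur.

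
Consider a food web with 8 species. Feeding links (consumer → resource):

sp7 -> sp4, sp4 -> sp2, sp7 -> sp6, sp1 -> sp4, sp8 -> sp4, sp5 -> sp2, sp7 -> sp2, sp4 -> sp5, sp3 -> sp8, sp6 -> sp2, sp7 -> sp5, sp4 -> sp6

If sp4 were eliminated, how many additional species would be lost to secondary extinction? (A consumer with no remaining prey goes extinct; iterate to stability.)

3

Remove sp4.
Round 1: sp1 (all prey gone), sp8 (all prey gone) → extinct.
Round 2: sp3 (all prey gone) → extinct.
No further losses. Total secondary extinctions: 3.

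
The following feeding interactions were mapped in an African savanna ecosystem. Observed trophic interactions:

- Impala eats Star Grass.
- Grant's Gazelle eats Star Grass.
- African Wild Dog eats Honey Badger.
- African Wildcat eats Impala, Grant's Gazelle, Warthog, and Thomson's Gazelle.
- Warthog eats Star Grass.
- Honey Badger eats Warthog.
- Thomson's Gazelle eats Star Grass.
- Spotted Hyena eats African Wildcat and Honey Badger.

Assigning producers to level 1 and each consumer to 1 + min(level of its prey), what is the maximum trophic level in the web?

Producers (level 1): Star Grass.
Following each consumer down to its lowest-level prey: Star Grass → Warthog → Honey Badger → Spotted Hyena (levels 1 through 4).
All prey of Spotted Hyena (Honey Badger 3, African Wildcat 3) are at level 3 or above, so Spotted Hyena is at level 1 + 3 = 4.
Every consumer has at least one prey at level 3 or below, so none exceeds level 4.

4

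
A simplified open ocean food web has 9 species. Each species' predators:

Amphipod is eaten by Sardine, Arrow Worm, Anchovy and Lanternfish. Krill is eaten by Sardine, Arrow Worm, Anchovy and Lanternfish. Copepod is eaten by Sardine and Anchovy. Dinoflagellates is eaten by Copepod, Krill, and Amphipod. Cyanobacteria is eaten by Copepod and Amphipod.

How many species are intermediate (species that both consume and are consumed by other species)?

Intermediate species (has both prey and predators): Krill, Amphipod, Copepod.
Count: 3.

3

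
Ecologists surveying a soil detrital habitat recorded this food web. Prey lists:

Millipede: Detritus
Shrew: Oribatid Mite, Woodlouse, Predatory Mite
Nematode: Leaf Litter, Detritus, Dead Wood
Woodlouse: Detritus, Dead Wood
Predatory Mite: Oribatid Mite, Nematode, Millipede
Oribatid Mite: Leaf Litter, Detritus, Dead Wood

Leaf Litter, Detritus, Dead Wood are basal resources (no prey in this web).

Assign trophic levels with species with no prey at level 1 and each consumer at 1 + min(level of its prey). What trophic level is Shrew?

Leaf Litter has no prey (basal) → level 1.
Oribatid Mite eats Leaf Litter → level 2.
Shrew eats Oribatid Mite → level 3.
No prey of Shrew is below level 2, so 3 is the minimum.

Trophic level 3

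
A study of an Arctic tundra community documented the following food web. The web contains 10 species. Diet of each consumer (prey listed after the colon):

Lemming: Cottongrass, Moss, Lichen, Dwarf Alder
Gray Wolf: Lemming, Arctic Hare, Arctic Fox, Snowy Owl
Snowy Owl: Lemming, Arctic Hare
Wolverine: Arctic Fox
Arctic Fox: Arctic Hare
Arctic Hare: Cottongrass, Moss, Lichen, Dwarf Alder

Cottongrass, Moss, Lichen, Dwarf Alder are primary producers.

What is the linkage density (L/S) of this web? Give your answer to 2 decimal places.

There are L = 16 links among S = 10 species.
L/S = 16/10 = 1.6000 ≈ 1.60.

L/S = 1.60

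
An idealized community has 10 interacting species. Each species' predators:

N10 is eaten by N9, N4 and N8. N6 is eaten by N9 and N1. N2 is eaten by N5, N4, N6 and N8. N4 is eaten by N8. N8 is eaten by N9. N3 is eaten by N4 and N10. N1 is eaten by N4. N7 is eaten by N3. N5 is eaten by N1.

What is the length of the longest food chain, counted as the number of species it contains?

6 species

One longest chain: N7 → N3 → N10 → N4 → N8 → N9.
It has 6 species and 5 links.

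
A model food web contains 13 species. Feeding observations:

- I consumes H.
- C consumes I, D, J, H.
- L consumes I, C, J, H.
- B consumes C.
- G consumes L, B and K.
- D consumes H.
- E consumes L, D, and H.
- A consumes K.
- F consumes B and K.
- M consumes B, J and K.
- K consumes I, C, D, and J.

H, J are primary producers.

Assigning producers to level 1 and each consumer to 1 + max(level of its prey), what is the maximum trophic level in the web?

Producers (level 1): H, J.
H → D → C → K → M gives M level 5.
No species has a prey at level 5, so no species reaches level 6.

5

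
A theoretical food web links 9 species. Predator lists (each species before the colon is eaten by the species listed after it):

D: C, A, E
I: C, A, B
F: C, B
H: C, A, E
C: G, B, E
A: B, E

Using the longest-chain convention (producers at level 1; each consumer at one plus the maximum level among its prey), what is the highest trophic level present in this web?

Producers (level 1): H, F, D, I.
H → C → E gives E level 3.
No species has a prey at level 3, so no species reaches level 4.

3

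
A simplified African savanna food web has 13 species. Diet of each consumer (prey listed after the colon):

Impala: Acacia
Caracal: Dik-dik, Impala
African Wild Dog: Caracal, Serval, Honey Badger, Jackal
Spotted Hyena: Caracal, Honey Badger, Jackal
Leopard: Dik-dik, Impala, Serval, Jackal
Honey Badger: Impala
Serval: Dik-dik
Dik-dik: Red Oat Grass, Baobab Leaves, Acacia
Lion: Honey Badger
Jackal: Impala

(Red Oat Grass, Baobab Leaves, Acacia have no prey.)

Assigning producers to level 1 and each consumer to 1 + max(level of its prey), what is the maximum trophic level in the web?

Producers (level 1): Red Oat Grass, Baobab Leaves, Acacia.
Acacia → Impala → Jackal → African Wild Dog gives African Wild Dog level 4.
No species has a prey at level 4, so no species reaches level 5.

4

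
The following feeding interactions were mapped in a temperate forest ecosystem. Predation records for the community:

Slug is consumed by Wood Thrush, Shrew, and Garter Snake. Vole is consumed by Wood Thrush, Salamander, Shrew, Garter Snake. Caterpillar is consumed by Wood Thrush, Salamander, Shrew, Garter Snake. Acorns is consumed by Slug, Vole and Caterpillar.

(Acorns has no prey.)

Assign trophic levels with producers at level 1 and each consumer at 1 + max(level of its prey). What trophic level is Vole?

Trophic level 2

Acorns is a producer → level 1.
Vole eats Acorns → level 2.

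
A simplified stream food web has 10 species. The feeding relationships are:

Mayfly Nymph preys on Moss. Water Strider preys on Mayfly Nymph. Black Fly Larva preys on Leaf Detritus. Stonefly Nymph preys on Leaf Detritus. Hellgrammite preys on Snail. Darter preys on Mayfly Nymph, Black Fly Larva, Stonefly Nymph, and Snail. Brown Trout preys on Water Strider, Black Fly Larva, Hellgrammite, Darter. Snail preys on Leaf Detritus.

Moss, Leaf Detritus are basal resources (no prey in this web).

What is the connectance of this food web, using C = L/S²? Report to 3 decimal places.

The web has S = 10 species and L = 14 feeding links.
C = L / S² = 14 / 100 = 0.1400 ≈ 0.140.

C = 0.140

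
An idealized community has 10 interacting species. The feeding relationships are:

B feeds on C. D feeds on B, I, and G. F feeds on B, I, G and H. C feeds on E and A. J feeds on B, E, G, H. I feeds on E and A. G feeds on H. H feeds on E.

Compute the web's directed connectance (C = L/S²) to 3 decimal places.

C = 0.180

The web has S = 10 species and L = 18 feeding links.
C = L / S² = 18 / 100 = 0.1800 ≈ 0.180.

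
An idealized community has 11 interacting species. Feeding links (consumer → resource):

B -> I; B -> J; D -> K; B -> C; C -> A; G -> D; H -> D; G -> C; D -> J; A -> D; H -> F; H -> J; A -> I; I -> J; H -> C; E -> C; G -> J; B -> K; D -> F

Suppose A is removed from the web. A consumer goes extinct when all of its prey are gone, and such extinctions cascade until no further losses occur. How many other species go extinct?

2

Remove A.
Round 1: C (all prey gone) → extinct.
Round 2: E (all prey gone) → extinct.
No further losses. Total secondary extinctions: 2.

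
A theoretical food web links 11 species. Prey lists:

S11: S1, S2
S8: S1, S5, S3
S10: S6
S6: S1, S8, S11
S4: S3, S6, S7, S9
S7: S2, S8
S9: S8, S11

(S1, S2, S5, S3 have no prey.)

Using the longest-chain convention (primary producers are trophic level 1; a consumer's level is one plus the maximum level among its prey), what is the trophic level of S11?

S1 is a producer → level 1.
S11 eats S1 (level 1); other prey at levels: S2 1 → level 2.

Trophic level 2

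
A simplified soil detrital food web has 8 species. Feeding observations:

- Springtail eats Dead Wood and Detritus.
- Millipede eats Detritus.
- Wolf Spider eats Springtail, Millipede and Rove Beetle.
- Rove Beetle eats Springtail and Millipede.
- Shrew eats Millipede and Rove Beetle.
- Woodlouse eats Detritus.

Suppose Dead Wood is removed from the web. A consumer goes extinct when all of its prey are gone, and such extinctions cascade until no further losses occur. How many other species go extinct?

Remove Dead Wood.
Every predator of it retains at least one other prey: Springtail still has Detritus.
No consumer loses all prey, so no secondary extinctions occur.

0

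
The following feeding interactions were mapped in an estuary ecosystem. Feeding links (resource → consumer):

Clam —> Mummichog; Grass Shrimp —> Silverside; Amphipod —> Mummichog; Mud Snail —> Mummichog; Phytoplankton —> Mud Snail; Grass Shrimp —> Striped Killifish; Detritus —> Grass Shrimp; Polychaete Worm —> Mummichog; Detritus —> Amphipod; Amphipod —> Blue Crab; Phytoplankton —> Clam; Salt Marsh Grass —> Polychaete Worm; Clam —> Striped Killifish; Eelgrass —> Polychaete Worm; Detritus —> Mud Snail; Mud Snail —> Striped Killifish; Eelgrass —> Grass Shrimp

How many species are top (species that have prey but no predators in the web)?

4

Top species (has prey, but nothing eats it): Mummichog, Silverside, Blue Crab, Striped Killifish.
Count: 4.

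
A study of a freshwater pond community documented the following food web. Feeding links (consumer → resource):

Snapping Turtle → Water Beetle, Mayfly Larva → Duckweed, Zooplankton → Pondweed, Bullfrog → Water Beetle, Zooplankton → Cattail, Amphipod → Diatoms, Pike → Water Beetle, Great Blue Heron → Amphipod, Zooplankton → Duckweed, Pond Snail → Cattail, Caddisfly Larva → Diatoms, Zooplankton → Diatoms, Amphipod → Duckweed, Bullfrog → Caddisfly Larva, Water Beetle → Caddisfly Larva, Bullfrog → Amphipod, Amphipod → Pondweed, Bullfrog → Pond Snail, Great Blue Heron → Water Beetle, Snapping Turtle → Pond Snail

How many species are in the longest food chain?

One longest chain: Diatoms → Caddisfly Larva → Water Beetle → Pike.
It has 4 species and 3 links.

4 species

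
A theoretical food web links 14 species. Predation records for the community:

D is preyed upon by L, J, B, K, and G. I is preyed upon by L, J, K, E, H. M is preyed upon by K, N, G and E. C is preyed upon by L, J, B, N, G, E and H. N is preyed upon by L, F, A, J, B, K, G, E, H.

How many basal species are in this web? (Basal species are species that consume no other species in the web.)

4

Basal species (no prey listed): M, D, I, C.
Count: 4.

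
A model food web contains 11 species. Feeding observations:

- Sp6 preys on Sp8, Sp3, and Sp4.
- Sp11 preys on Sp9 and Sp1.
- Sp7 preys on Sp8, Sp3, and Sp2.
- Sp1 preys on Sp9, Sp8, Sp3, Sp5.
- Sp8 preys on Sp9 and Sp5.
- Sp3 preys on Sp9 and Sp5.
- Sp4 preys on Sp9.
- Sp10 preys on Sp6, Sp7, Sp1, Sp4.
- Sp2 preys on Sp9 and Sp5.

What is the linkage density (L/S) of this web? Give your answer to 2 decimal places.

L/S = 2.09

There are L = 23 links among S = 11 species.
L/S = 23/11 = 2.0909 ≈ 2.09.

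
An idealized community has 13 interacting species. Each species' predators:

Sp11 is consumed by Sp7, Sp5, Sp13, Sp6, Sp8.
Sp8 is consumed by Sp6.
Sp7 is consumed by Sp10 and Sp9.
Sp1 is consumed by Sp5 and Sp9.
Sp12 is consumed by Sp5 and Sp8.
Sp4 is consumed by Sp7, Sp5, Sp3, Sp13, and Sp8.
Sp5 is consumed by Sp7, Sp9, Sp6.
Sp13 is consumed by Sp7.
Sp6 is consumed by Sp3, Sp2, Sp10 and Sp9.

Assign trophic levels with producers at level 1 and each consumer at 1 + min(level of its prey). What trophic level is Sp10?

Sp4 is a producer → level 1.
Sp7 eats Sp4 → level 2.
Sp10 eats Sp7 → level 3.
No prey of Sp10 is below level 2, so 3 is the minimum.

Trophic level 3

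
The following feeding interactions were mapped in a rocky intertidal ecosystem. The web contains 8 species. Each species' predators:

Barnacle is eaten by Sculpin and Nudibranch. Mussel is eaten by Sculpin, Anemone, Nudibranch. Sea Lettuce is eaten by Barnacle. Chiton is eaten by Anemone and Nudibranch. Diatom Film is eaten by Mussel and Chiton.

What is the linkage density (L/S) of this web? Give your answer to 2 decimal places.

There are L = 10 links among S = 8 species.
L/S = 10/8 = 1.2500 ≈ 1.25.

L/S = 1.25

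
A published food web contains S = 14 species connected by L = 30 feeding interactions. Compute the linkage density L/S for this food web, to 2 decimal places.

There are L = 30 links among S = 14 species.
L/S = 30/14 = 2.1429 ≈ 2.14.

L/S = 2.14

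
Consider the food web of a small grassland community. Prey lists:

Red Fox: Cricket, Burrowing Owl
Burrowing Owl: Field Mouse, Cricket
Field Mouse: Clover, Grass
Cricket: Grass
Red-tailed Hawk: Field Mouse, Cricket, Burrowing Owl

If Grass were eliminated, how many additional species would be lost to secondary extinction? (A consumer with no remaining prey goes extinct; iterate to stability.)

1

Remove Grass.
Round 1: Cricket (all prey gone) → extinct.
No further losses. Total secondary extinctions: 1.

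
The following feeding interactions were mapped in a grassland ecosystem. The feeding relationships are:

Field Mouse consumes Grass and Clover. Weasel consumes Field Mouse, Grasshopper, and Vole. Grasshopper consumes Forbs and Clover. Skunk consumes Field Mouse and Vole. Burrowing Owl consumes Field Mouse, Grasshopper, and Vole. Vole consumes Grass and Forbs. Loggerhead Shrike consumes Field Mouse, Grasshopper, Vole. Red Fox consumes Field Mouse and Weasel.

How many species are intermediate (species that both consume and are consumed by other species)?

Intermediate species (has both prey and predators): Vole, Field Mouse, Grasshopper, Weasel.
Count: 4.

4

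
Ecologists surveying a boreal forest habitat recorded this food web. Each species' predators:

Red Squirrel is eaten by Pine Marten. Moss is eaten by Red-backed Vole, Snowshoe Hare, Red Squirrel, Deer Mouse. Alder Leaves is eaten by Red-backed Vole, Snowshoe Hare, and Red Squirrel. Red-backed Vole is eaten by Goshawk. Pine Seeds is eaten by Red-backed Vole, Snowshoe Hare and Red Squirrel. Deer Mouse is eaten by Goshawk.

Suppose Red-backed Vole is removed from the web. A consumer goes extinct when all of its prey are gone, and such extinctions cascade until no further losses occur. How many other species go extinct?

0

Remove Red-backed Vole.
Every predator of it retains at least one other prey: Goshawk still has Deer Mouse.
No consumer loses all prey, so no secondary extinctions occur.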